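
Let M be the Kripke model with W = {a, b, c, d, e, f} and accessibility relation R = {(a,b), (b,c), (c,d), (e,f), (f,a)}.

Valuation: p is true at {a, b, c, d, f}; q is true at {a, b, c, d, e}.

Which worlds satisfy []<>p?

a: successors {b}; <>p there: b:T. ✓
b: successors {c}; <>p there: c:T. ✓
c: successors {d}; <>p there: d:F. ✗
d: no successors, so []<>p holds vacuously. ✓
e: successors {f}; <>p there: f:T. ✓
f: successors {a}; <>p there: a:T. ✓

{a, b, d, e, f}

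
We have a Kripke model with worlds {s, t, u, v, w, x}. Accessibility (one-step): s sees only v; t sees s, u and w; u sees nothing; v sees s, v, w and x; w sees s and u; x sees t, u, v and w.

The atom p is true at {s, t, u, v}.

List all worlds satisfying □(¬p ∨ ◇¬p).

s: successors {v}; ¬p ∨ ◇¬p there: v:T. ✓
t: successors {s, u, w}; ¬p ∨ ◇¬p there: s:F, u:F, w:T. ✗
u: no successors, so □(¬p ∨ ◇¬p) holds vacuously. ✓
v: successors {s, v, w, x}; ¬p ∨ ◇¬p there: s:F, v:T, w:T, x:T. ✗
w: successors {s, u}; ¬p ∨ ◇¬p there: s:F, u:F. ✗
x: successors {t, u, v, w}; ¬p ∨ ◇¬p there: t:T, u:F, v:T, w:T. ✗

{s, u}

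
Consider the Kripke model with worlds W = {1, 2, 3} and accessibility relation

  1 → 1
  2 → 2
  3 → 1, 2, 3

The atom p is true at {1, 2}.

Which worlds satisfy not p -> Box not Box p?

1: not p is F, Box not Box p is F. ✓
2: not p is F, Box not Box p is F. ✓
3: not p is T, Box not Box p is F. ✗

{1, 2}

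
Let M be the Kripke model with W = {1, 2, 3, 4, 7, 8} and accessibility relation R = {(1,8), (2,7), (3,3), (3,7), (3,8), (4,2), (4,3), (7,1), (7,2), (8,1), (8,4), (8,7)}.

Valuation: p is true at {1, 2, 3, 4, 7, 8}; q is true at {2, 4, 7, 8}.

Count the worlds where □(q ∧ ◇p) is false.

1: successors {8}; q ∧ ◇p there: 8:T. ✓
2: successors {7}; q ∧ ◇p there: 7:T. ✓
3: successors {3, 7, 8}; q ∧ ◇p there: 3:F, 7:T, 8:T. ✗
4: successors {2, 3}; q ∧ ◇p there: 2:T, 3:F. ✗
7: successors {1, 2}; q ∧ ◇p there: 1:F, 2:T. ✗
8: successors {1, 4, 7}; q ∧ ◇p there: 1:F, 4:T, 7:T. ✗
Satisfying worlds: {1, 2}.
So □(q ∧ ◇p) fails at the other 4 worlds.

4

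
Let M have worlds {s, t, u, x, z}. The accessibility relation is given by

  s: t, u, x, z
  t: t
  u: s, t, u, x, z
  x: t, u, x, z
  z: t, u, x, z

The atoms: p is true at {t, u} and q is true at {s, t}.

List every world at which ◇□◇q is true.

s: successors {t, u, x, z}; □◇q there: t:T, u:T, x:T, z:T. ✓
t: successors {t}; □◇q there: t:T. ✓
u: successors {s, t, u, x, z}; □◇q there: s:T, t:T, u:T, x:T, z:T. ✓
x: successors {t, u, x, z}; □◇q there: t:T, u:T, x:T, z:T. ✓
z: successors {t, u, x, z}; □◇q there: t:T, u:T, x:T, z:T. ✓

{s, t, u, x, z}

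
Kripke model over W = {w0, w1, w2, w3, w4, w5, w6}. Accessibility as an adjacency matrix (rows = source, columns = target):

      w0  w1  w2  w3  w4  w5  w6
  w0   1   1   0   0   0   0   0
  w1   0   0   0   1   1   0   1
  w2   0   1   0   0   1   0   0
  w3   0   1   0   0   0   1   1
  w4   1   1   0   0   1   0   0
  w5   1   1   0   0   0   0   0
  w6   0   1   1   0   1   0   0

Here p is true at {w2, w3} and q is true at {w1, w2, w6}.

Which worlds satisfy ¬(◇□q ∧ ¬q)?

w0: ◇□q ∧ ¬q is F. ✓
w1: ◇□q ∧ ¬q is F. ✓
w2: ◇□q ∧ ¬q is F. ✓
w3: ◇□q ∧ ¬q is F. ✓
w4: ◇□q ∧ ¬q is F. ✓
w5: ◇□q ∧ ¬q is F. ✓
w6: ◇□q ∧ ¬q is F. ✓

{w0, w1, w2, w3, w4, w5, w6}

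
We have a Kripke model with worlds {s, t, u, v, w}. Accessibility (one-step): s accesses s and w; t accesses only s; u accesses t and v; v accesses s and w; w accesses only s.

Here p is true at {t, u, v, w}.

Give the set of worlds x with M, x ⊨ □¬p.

{t, w}

s: successors {s, w}; ¬p there: s:T, w:F. ✗
t: successors {s}; ¬p there: s:T. ✓
u: successors {t, v}; ¬p there: t:F, v:F. ✗
v: successors {s, w}; ¬p there: s:T, w:F. ✗
w: successors {s}; ¬p there: s:T. ✓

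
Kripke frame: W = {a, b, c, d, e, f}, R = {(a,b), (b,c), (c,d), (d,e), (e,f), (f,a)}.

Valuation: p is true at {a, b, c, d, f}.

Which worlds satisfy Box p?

{a, b, c, e, f}

a: successors {b}; p there: b:T. ✓
b: successors {c}; p there: c:T. ✓
c: successors {d}; p there: d:T. ✓
d: successors {e}; p there: e:F. ✗
e: successors {f}; p there: f:T. ✓
f: successors {a}; p there: a:T. ✓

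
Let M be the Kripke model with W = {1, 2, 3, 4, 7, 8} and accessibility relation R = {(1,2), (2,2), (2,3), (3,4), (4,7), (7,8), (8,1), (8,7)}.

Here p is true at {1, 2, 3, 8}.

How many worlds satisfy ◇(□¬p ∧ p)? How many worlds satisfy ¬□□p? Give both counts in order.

1 and 3

For ◇(□¬p ∧ p):
1: successors {2}; □¬p ∧ p there: 2:F. ✗
2: successors {2, 3}; □¬p ∧ p there: 2:F, 3:T. ✓
3: successors {4}; □¬p ∧ p there: 4:F. ✗
4: successors {7}; □¬p ∧ p there: 7:F. ✗
7: successors {8}; □¬p ∧ p there: 8:F. ✗
8: successors {1, 7}; □¬p ∧ p there: 1:F, 7:F. ✗
— 1 world.
For ¬□□p:
1: □□p is T. ✗
2: □□p is F. ✓
3: □□p is F. ✓
4: □□p is T. ✗
7: □□p is F. ✓
8: □□p is T. ✗
— 3 worlds.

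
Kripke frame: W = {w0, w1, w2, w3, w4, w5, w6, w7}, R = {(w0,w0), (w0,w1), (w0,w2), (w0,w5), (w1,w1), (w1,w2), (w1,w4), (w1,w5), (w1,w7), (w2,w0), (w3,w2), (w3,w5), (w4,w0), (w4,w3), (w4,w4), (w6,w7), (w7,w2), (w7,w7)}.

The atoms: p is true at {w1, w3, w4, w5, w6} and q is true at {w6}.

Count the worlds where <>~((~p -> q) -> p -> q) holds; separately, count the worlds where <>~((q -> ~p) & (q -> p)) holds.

For <>~((~p -> q) -> p -> q):
w0: successors {w0, w1, w2, w5}; ~((~p -> q) -> p -> q) there: w0:F, w1:T, w2:F, w5:T. ✓
w1: successors {w1, w2, w4, w5, w7}; ~((~p -> q) -> p -> q) there: w1:T, w2:F, w4:T, w5:T, w7:F. ✓
w2: successors {w0}; ~((~p -> q) -> p -> q) there: w0:F. ✗
w3: successors {w2, w5}; ~((~p -> q) -> p -> q) there: w2:F, w5:T. ✓
w4: successors {w0, w3, w4}; ~((~p -> q) -> p -> q) there: w0:F, w3:T, w4:T. ✓
w5: no successors, so <>~((~p -> q) -> p -> q) fails. ✗
w6: successors {w7}; ~((~p -> q) -> p -> q) there: w7:F. ✗
w7: successors {w2, w7}; ~((~p -> q) -> p -> q) there: w2:F, w7:F. ✗
— 4 worlds.
For <>~((q -> ~p) & (q -> p)):
w0: successors {w0, w1, w2, w5}; ~((q -> ~p) & (q -> p)) there: w0:F, w1:F, w2:F, w5:F. ✗
w1: successors {w1, w2, w4, w5, w7}; ~((q -> ~p) & (q -> p)) there: w1:F, w2:F, w4:F, w5:F, w7:F. ✗
w2: successors {w0}; ~((q -> ~p) & (q -> p)) there: w0:F. ✗
w3: successors {w2, w5}; ~((q -> ~p) & (q -> p)) there: w2:F, w5:F. ✗
w4: successors {w0, w3, w4}; ~((q -> ~p) & (q -> p)) there: w0:F, w3:F, w4:F. ✗
w5: no successors, so <>~((q -> ~p) & (q -> p)) fails. ✗
w6: successors {w7}; ~((q -> ~p) & (q -> p)) there: w7:F. ✗
w7: successors {w2, w7}; ~((q -> ~p) & (q -> p)) there: w2:F, w7:F. ✗
— 0 worlds.

4 and 0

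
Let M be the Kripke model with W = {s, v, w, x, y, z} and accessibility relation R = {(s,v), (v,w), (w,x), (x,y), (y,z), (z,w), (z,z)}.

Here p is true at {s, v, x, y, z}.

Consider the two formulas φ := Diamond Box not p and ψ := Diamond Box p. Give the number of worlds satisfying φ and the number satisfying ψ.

1 and 4

For Diamond Box not p:
s: successors {v}; Box not p there: v:T. ✓
v: successors {w}; Box not p there: w:F. ✗
w: successors {x}; Box not p there: x:F. ✗
x: successors {y}; Box not p there: y:F. ✗
y: successors {z}; Box not p there: z:F. ✗
z: successors {w, z}; Box not p there: w:F, z:F. ✗
— 1 world.
For Diamond Box p:
s: successors {v}; Box p there: v:F. ✗
v: successors {w}; Box p there: w:T. ✓
w: successors {x}; Box p there: x:T. ✓
x: successors {y}; Box p there: y:T. ✓
y: successors {z}; Box p there: z:F. ✗
z: successors {w, z}; Box p there: w:T, z:F. ✓
— 4 worlds.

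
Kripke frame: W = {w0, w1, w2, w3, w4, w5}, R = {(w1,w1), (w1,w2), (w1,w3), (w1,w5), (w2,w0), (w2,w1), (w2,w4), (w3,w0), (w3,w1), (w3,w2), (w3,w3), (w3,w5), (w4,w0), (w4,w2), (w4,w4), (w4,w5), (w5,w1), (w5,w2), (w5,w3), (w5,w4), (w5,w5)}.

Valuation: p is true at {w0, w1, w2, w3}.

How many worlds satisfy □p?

w0: no successors, so □p holds vacuously. ✓
w1: successors {w1, w2, w3, w5}; p there: w1:T, w2:T, w3:T, w5:F. ✗
w2: successors {w0, w1, w4}; p there: w0:T, w1:T, w4:F. ✗
w3: successors {w0, w1, w2, w3, w5}; p there: w0:T, w1:T, w2:T, w3:T, w5:F. ✗
w4: successors {w0, w2, w4, w5}; p there: w0:T, w2:T, w4:F, w5:F. ✗
w5: successors {w1, w2, w3, w4, w5}; p there: w1:T, w2:T, w3:T, w4:F, w5:F. ✗
Satisfying worlds: {w0}.

1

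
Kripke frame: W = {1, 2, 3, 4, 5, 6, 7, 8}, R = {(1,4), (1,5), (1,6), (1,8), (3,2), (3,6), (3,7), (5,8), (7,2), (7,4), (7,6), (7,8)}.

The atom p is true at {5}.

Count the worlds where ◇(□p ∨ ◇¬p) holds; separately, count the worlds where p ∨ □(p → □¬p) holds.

4 and 8

For ◇(□p ∨ ◇¬p):
1: successors {4, 5, 6, 8}; □p ∨ ◇¬p there: 4:T, 5:T, 6:T, 8:T. ✓
2: no successors, so ◇(□p ∨ ◇¬p) fails. ✗
3: successors {2, 6, 7}; □p ∨ ◇¬p there: 2:T, 6:T, 7:T. ✓
4: no successors, so ◇(□p ∨ ◇¬p) fails. ✗
5: successors {8}; □p ∨ ◇¬p there: 8:T. ✓
6: no successors, so ◇(□p ∨ ◇¬p) fails. ✗
7: successors {2, 4, 6, 8}; □p ∨ ◇¬p there: 2:T, 4:T, 6:T, 8:T. ✓
8: no successors, so ◇(□p ∨ ◇¬p) fails. ✗
— 4 worlds.
For p ∨ □(p → □¬p):
1: p is F, □(p → □¬p) is T. ✓
2: p is F, □(p → □¬p) is T. ✓
3: p is F, □(p → □¬p) is T. ✓
4: p is F, □(p → □¬p) is T. ✓
5: p is T, □(p → □¬p) is T. ✓
6: p is F, □(p → □¬p) is T. ✓
7: p is F, □(p → □¬p) is T. ✓
8: p is F, □(p → □¬p) is T. ✓
— 8 worlds.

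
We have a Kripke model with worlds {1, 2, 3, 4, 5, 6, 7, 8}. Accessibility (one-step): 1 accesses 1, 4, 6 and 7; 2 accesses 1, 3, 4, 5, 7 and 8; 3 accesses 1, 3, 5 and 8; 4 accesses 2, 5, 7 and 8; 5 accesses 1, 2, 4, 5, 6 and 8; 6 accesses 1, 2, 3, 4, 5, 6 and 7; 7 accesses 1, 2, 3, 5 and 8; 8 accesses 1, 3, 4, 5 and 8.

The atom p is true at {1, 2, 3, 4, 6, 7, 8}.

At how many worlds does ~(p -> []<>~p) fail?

1: p -> []<>~p is F. ✓
2: p -> []<>~p is F. ✓
3: p -> []<>~p is F. ✓
4: p -> []<>~p is T. ✗
5: p -> []<>~p is T. ✗
6: p -> []<>~p is F. ✓
7: p -> []<>~p is F. ✓
8: p -> []<>~p is F. ✓
Satisfying worlds: {1, 2, 3, 6, 7, 8}.
So ~(p -> []<>~p) fails at the other 2 worlds.

2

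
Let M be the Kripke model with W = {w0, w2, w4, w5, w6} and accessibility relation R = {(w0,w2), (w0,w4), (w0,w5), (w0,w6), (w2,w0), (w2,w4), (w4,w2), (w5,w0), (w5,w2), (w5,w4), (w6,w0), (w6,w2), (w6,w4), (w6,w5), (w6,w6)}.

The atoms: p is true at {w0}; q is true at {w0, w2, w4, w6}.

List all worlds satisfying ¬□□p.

w0: □□p is F. ✓
w2: □□p is F. ✓
w4: □□p is F. ✓
w5: □□p is F. ✓
w6: □□p is F. ✓

{w0, w2, w4, w5, w6}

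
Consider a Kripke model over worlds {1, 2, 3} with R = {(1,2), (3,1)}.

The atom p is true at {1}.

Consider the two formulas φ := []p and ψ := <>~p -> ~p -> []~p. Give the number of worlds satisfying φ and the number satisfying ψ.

For []p:
1: successors {2}; p there: 2:F. ✗
2: no successors, so []p holds vacuously. ✓
3: successors {1}; p there: 1:T. ✓
— 2 worlds.
For <>~p -> ~p -> []~p:
1: <>~p is T, ~p -> []~p is T. ✓
2: <>~p is F, ~p -> []~p is T. ✓
3: <>~p is F, ~p -> []~p is F. ✓
— 3 worlds.

2 and 3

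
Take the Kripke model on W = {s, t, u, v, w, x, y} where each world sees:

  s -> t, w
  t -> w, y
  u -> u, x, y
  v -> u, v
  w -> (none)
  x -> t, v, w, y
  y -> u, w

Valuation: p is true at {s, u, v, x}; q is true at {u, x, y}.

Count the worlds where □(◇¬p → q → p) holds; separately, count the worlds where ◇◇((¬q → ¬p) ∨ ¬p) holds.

4 and 6

For □(◇¬p → q → p):
s: successors {t, w}; ◇¬p → q → p there: t:T, w:T. ✓
t: successors {w, y}; ◇¬p → q → p there: w:T, y:F. ✗
u: successors {u, x, y}; ◇¬p → q → p there: u:T, x:T, y:F. ✗
v: successors {u, v}; ◇¬p → q → p there: u:T, v:T. ✓
w: no successors, so □(◇¬p → q → p) holds vacuously. ✓
x: successors {t, v, w, y}; ◇¬p → q → p there: t:T, v:T, w:T, y:F. ✗
y: successors {u, w}; ◇¬p → q → p there: u:T, w:T. ✓
— 4 worlds.
For ◇◇((¬q → ¬p) ∨ ¬p):
s: successors {t, w}; ◇((¬q → ¬p) ∨ ¬p) there: t:T, w:F. ✓
t: successors {w, y}; ◇((¬q → ¬p) ∨ ¬p) there: w:F, y:T. ✓
u: successors {u, x, y}; ◇((¬q → ¬p) ∨ ¬p) there: u:T, x:T, y:T. ✓
v: successors {u, v}; ◇((¬q → ¬p) ∨ ¬p) there: u:T, v:T. ✓
w: no successors, so ◇◇((¬q → ¬p) ∨ ¬p) fails. ✗
x: successors {t, v, w, y}; ◇((¬q → ¬p) ∨ ¬p) there: t:T, v:T, w:F, y:T. ✓
y: successors {u, w}; ◇((¬q → ¬p) ∨ ¬p) there: u:T, w:F. ✓
— 6 worlds.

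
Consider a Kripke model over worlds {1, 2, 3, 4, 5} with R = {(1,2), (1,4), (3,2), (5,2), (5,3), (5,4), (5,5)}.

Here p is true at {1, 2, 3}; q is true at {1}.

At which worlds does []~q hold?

{1, 2, 3, 4, 5}

1: successors {2, 4}; ~q there: 2:T, 4:T. ✓
2: no successors, so []~q holds vacuously. ✓
3: successors {2}; ~q there: 2:T. ✓
4: no successors, so []~q holds vacuously. ✓
5: successors {2, 3, 4, 5}; ~q there: 2:T, 3:T, 4:T, 5:T. ✓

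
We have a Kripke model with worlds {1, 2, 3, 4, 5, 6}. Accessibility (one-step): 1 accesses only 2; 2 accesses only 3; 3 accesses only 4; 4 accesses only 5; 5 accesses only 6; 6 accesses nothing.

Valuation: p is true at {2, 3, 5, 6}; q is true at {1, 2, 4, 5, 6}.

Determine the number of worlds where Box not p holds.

1: successors {2}; not p there: 2:F. ✗
2: successors {3}; not p there: 3:F. ✗
3: successors {4}; not p there: 4:T. ✓
4: successors {5}; not p there: 5:F. ✗
5: successors {6}; not p there: 6:F. ✗
6: no successors, so Box not p holds vacuously. ✓
Satisfying worlds: {3, 6}.

2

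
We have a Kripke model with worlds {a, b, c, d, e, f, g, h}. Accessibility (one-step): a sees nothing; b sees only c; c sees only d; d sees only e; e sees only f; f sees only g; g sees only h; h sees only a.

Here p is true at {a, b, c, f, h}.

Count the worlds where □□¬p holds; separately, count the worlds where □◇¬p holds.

For □□¬p:
a: no successors, so □□¬p holds vacuously. ✓
b: successors {c}; □¬p there: c:T. ✓
c: successors {d}; □¬p there: d:T. ✓
d: successors {e}; □¬p there: e:F. ✗
e: successors {f}; □¬p there: f:T. ✓
f: successors {g}; □¬p there: g:F. ✗
g: successors {h}; □¬p there: h:F. ✗
h: successors {a}; □¬p there: a:T. ✓
— 5 worlds.
For □◇¬p:
a: no successors, so □◇¬p holds vacuously. ✓
b: successors {c}; ◇¬p there: c:T. ✓
c: successors {d}; ◇¬p there: d:T. ✓
d: successors {e}; ◇¬p there: e:F. ✗
e: successors {f}; ◇¬p there: f:T. ✓
f: successors {g}; ◇¬p there: g:F. ✗
g: successors {h}; ◇¬p there: h:F. ✗
h: successors {a}; ◇¬p there: a:F. ✗
— 4 worlds.

5 and 4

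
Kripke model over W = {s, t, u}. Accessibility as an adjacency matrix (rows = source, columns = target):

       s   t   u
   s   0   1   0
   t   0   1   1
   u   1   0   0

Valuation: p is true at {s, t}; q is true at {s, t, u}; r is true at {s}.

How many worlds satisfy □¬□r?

s: successors {t}; ¬□r there: t:T. ✓
t: successors {t, u}; ¬□r there: t:T, u:F. ✗
u: successors {s}; ¬□r there: s:T. ✓
Satisfying worlds: {s, u}.

2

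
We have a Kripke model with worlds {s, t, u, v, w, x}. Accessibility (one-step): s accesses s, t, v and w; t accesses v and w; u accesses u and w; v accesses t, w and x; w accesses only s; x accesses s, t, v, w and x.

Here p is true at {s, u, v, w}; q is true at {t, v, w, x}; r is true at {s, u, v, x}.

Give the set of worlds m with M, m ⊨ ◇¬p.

s: successors {s, t, v, w}; ¬p there: s:F, t:T, v:F, w:F. ✓
t: successors {v, w}; ¬p there: v:F, w:F. ✗
u: successors {u, w}; ¬p there: u:F, w:F. ✗
v: successors {t, w, x}; ¬p there: t:T, w:F, x:T. ✓
w: successors {s}; ¬p there: s:F. ✗
x: successors {s, t, v, w, x}; ¬p there: s:F, t:T, v:F, w:F, x:T. ✓

{s, v, x}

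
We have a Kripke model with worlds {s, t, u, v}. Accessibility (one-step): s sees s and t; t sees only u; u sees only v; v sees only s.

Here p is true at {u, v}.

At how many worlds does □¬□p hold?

2

s: successors {s, t}; ¬□p there: s:T, t:F. ✗
t: successors {u}; ¬□p there: u:F. ✗
u: successors {v}; ¬□p there: v:T. ✓
v: successors {s}; ¬□p there: s:T. ✓
Satisfying worlds: {u, v}.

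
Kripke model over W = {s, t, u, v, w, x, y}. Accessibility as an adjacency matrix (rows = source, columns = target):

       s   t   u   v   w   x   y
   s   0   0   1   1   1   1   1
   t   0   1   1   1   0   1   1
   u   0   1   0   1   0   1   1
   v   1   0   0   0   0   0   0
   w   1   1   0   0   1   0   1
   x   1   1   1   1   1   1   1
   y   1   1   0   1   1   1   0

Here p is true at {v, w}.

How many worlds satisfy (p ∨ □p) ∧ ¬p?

0

s: p ∨ □p is F, ¬p is T. ✗
t: p ∨ □p is F, ¬p is T. ✗
u: p ∨ □p is F, ¬p is T. ✗
v: p ∨ □p is T, ¬p is F. ✗
w: p ∨ □p is T, ¬p is F. ✗
x: p ∨ □p is F, ¬p is T. ✗
y: p ∨ □p is F, ¬p is T. ✗
Satisfying worlds: ∅.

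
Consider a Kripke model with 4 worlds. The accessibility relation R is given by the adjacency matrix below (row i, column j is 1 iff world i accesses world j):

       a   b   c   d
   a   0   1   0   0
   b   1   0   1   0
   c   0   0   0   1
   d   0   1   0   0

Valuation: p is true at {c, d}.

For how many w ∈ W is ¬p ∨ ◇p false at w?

1

a: ¬p is T, ◇p is F. ✓
b: ¬p is T, ◇p is T. ✓
c: ¬p is F, ◇p is T. ✓
d: ¬p is F, ◇p is F. ✗
Satisfying worlds: {a, b, c}.
So ¬p ∨ ◇p fails at the other 1 world.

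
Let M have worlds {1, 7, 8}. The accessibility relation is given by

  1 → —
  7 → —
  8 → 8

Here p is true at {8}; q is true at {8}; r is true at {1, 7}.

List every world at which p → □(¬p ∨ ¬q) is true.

{1, 7}

1: p is F, □(¬p ∨ ¬q) is T. ✓
7: p is F, □(¬p ∨ ¬q) is T. ✓
8: p is T, □(¬p ∨ ¬q) is F. ✗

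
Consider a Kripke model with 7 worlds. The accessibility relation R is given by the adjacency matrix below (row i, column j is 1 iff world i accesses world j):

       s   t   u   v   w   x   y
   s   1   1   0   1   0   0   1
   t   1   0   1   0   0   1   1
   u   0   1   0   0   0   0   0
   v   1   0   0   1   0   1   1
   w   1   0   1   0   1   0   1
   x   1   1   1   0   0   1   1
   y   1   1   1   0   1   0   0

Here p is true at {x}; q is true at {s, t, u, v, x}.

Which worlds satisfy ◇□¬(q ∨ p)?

s: successors {s, t, v, y}; □¬(q ∨ p) there: s:F, t:F, v:F, y:F. ✗
t: successors {s, u, x, y}; □¬(q ∨ p) there: s:F, u:F, x:F, y:F. ✗
u: successors {t}; □¬(q ∨ p) there: t:F. ✗
v: successors {s, v, x, y}; □¬(q ∨ p) there: s:F, v:F, x:F, y:F. ✗
w: successors {s, u, w, y}; □¬(q ∨ p) there: s:F, u:F, w:F, y:F. ✗
x: successors {s, t, u, x, y}; □¬(q ∨ p) there: s:F, t:F, u:F, x:F, y:F. ✗
y: successors {s, t, u, w}; □¬(q ∨ p) there: s:F, t:F, u:F, w:F. ✗

∅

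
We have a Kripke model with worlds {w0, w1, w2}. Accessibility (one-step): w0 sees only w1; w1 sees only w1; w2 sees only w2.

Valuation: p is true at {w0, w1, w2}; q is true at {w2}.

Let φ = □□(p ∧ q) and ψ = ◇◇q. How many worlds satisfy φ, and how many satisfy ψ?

For □□(p ∧ q):
w0: successors {w1}; □(p ∧ q) there: w1:F. ✗
w1: successors {w1}; □(p ∧ q) there: w1:F. ✗
w2: successors {w2}; □(p ∧ q) there: w2:T. ✓
— 1 world.
For ◇◇q:
w0: successors {w1}; ◇q there: w1:F. ✗
w1: successors {w1}; ◇q there: w1:F. ✗
w2: successors {w2}; ◇q there: w2:T. ✓
— 1 world.

1 and 1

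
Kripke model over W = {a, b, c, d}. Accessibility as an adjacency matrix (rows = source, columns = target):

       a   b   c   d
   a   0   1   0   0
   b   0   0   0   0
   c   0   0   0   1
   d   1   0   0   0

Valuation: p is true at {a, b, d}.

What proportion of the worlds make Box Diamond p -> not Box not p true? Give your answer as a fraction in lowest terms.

a: Box Diamond p is F, not Box not p is T. ✓
b: Box Diamond p is T, not Box not p is F. ✗
c: Box Diamond p is T, not Box not p is T. ✓
d: Box Diamond p is T, not Box not p is T. ✓
That's 3 of 4 worlds, so 3/4.

3/4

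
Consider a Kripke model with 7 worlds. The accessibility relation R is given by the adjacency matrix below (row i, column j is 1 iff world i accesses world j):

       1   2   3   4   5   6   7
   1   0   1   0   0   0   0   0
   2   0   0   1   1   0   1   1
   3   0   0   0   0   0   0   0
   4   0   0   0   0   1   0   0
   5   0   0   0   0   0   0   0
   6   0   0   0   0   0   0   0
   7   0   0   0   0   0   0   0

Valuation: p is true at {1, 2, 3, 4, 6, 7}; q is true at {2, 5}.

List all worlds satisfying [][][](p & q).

1: successors {2}; [][](p & q) there: 2:F. ✗
2: successors {3, 4, 6, 7}; [][](p & q) there: 3:T, 4:T, 6:T, 7:T. ✓
3: no successors, so [][][](p & q) holds vacuously. ✓
4: successors {5}; [][](p & q) there: 5:T. ✓
5: no successors, so [][][](p & q) holds vacuously. ✓
6: no successors, so [][][](p & q) holds vacuously. ✓
7: no successors, so [][][](p & q) holds vacuously. ✓

{2, 3, 4, 5, 6, 7}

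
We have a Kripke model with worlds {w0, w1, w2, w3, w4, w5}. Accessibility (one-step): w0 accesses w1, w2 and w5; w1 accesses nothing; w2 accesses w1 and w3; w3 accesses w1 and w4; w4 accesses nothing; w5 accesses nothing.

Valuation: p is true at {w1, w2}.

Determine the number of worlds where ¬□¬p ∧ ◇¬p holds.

3

w0: ¬□¬p is T, ◇¬p is T. ✓
w1: ¬□¬p is F, ◇¬p is F. ✗
w2: ¬□¬p is T, ◇¬p is T. ✓
w3: ¬□¬p is T, ◇¬p is T. ✓
w4: ¬□¬p is F, ◇¬p is F. ✗
w5: ¬□¬p is F, ◇¬p is F. ✗
Satisfying worlds: {w0, w2, w3}.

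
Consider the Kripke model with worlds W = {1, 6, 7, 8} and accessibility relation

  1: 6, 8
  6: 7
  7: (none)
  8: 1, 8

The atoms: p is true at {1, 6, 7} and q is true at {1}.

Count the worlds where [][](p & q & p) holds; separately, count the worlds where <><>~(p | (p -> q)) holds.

2 and 0

For [][](p & q & p):
1: successors {6, 8}; [](p & q & p) there: 6:F, 8:F. ✗
6: successors {7}; [](p & q & p) there: 7:T. ✓
7: no successors, so [][](p & q & p) holds vacuously. ✓
8: successors {1, 8}; [](p & q & p) there: 1:F, 8:F. ✗
— 2 worlds.
For <><>~(p | (p -> q)):
1: successors {6, 8}; <>~(p | (p -> q)) there: 6:F, 8:F. ✗
6: successors {7}; <>~(p | (p -> q)) there: 7:F. ✗
7: no successors, so <><>~(p | (p -> q)) fails. ✗
8: successors {1, 8}; <>~(p | (p -> q)) there: 1:F, 8:F. ✗
— 0 worlds.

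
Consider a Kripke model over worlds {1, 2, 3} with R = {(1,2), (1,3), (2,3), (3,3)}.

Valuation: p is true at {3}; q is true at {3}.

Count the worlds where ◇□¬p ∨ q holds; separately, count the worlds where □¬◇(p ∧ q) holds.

For ◇□¬p ∨ q:
1: ◇□¬p is F, q is F. ✗
2: ◇□¬p is F, q is F. ✗
3: ◇□¬p is F, q is T. ✓
— 1 world.
For □¬◇(p ∧ q):
1: successors {2, 3}; ¬◇(p ∧ q) there: 2:F, 3:F. ✗
2: successors {3}; ¬◇(p ∧ q) there: 3:F. ✗
3: successors {3}; ¬◇(p ∧ q) there: 3:F. ✗
— 0 worlds.

1 and 0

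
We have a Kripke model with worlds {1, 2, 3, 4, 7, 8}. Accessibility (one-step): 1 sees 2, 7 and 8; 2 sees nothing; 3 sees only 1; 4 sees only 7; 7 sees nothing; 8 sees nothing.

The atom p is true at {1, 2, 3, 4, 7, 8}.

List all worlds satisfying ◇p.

1: successors {2, 7, 8}; p there: 2:T, 7:T, 8:T. ✓
2: no successors, so ◇p fails. ✗
3: successors {1}; p there: 1:T. ✓
4: successors {7}; p there: 7:T. ✓
7: no successors, so ◇p fails. ✗
8: no successors, so ◇p fails. ✗

{1, 3, 4}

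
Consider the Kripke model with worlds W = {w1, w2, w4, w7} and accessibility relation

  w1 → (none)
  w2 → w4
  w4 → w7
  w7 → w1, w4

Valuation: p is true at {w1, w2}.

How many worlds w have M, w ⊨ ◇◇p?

w1: no successors, so ◇◇p fails. ✗
w2: successors {w4}; ◇p there: w4:F. ✗
w4: successors {w7}; ◇p there: w7:T. ✓
w7: successors {w1, w4}; ◇p there: w1:F, w4:F. ✗
Satisfying worlds: {w4}.

1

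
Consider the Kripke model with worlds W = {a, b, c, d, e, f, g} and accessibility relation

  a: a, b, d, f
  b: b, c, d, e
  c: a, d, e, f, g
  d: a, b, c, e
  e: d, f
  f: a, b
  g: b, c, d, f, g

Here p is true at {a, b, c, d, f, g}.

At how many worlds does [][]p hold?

a: successors {a, b, d, f}; []p there: a:T, b:F, d:F, f:T. ✗
b: successors {b, c, d, e}; []p there: b:F, c:F, d:F, e:T. ✗
c: successors {a, d, e, f, g}; []p there: a:T, d:F, e:T, f:T, g:T. ✗
d: successors {a, b, c, e}; []p there: a:T, b:F, c:F, e:T. ✗
e: successors {d, f}; []p there: d:F, f:T. ✗
f: successors {a, b}; []p there: a:T, b:F. ✗
g: successors {b, c, d, f, g}; []p there: b:F, c:F, d:F, f:T, g:T. ✗
Satisfying worlds: ∅.

0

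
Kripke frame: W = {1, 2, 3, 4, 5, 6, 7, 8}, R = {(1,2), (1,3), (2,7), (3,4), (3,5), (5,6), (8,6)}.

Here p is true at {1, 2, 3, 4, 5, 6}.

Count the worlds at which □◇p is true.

1: successors {2, 3}; ◇p there: 2:F, 3:T. ✗
2: successors {7}; ◇p there: 7:F. ✗
3: successors {4, 5}; ◇p there: 4:F, 5:T. ✗
4: no successors, so □◇p holds vacuously. ✓
5: successors {6}; ◇p there: 6:F. ✗
6: no successors, so □◇p holds vacuously. ✓
7: no successors, so □◇p holds vacuously. ✓
8: successors {6}; ◇p there: 6:F. ✗
Satisfying worlds: {4, 6, 7}.

3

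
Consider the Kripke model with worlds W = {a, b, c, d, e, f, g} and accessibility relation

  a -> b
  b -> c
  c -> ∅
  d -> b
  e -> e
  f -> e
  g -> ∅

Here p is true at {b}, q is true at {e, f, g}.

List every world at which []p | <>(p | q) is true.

{a, c, d, e, f, g}

a: []p is T, <>(p | q) is T. ✓
b: []p is F, <>(p | q) is F. ✗
c: []p is T, <>(p | q) is F. ✓
d: []p is T, <>(p | q) is T. ✓
e: []p is F, <>(p | q) is T. ✓
f: []p is F, <>(p | q) is T. ✓
g: []p is T, <>(p | q) is F. ✓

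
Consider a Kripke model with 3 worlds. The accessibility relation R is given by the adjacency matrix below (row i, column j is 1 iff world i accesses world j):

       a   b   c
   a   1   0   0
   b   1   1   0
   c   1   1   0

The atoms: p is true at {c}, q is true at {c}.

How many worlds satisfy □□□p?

0

a: successors {a}; □□p there: a:F. ✗
b: successors {a, b}; □□p there: a:F, b:F. ✗
c: successors {a, b}; □□p there: a:F, b:F. ✗
Satisfying worlds: ∅.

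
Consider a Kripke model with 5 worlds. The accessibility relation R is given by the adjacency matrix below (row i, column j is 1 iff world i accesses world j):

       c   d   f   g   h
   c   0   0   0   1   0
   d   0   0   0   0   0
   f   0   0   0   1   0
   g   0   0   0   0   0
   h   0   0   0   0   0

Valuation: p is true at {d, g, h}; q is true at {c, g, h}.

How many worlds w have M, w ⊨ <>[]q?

c: successors {g}; []q there: g:T. ✓
d: no successors, so <>[]q fails. ✗
f: successors {g}; []q there: g:T. ✓
g: no successors, so <>[]q fails. ✗
h: no successors, so <>[]q fails. ✗
Satisfying worlds: {c, f}.

2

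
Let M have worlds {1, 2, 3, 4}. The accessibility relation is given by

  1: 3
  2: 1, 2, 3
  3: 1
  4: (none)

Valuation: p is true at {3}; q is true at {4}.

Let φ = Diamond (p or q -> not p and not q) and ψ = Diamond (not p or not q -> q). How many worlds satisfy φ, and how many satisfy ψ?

2 and 0

For Diamond (p or q -> not p and not q):
1: successors {3}; p or q -> not p and not q there: 3:F. ✗
2: successors {1, 2, 3}; p or q -> not p and not q there: 1:T, 2:T, 3:F. ✓
3: successors {1}; p or q -> not p and not q there: 1:T. ✓
4: no successors, so Diamond (p or q -> not p and not q) fails. ✗
— 2 worlds.
For Diamond (not p or not q -> q):
1: successors {3}; not p or not q -> q there: 3:F. ✗
2: successors {1, 2, 3}; not p or not q -> q there: 1:F, 2:F, 3:F. ✗
3: successors {1}; not p or not q -> q there: 1:F. ✗
4: no successors, so Diamond (not p or not q -> q) fails. ✗
— 0 worlds.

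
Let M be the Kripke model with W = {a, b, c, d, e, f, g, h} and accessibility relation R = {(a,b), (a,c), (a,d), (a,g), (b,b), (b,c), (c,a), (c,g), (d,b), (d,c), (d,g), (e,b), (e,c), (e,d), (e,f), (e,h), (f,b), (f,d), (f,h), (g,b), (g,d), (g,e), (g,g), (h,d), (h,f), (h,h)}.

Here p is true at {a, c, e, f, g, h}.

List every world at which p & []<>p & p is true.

a: p is T, []<>p & p is T. ✓
b: p is F, []<>p & p is F. ✗
c: p is T, []<>p & p is T. ✓
d: p is F, []<>p & p is F. ✗
e: p is T, []<>p & p is T. ✓
f: p is T, []<>p & p is T. ✓
g: p is T, []<>p & p is T. ✓
h: p is T, []<>p & p is T. ✓

{a, c, e, f, g, h}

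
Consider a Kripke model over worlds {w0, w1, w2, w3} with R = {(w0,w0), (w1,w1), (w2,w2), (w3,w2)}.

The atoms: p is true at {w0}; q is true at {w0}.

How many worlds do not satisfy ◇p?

3

w0: successors {w0}; p there: w0:T. ✓
w1: successors {w1}; p there: w1:F. ✗
w2: successors {w2}; p there: w2:F. ✗
w3: successors {w2}; p there: w2:F. ✗
Satisfying worlds: {w0}.
So ◇p fails at the other 3 worlds.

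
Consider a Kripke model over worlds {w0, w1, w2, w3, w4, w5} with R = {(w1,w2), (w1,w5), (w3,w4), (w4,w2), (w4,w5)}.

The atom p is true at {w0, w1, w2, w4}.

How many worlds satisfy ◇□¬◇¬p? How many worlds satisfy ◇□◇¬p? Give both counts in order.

For ◇□¬◇¬p:
w0: no successors, so ◇□¬◇¬p fails. ✗
w1: successors {w2, w5}; □¬◇¬p there: w2:T, w5:T. ✓
w2: no successors, so ◇□¬◇¬p fails. ✗
w3: successors {w4}; □¬◇¬p there: w4:T. ✓
w4: successors {w2, w5}; □¬◇¬p there: w2:T, w5:T. ✓
w5: no successors, so ◇□¬◇¬p fails. ✗
— 3 worlds.
For ◇□◇¬p:
w0: no successors, so ◇□◇¬p fails. ✗
w1: successors {w2, w5}; □◇¬p there: w2:T, w5:T. ✓
w2: no successors, so ◇□◇¬p fails. ✗
w3: successors {w4}; □◇¬p there: w4:F. ✗
w4: successors {w2, w5}; □◇¬p there: w2:T, w5:T. ✓
w5: no successors, so ◇□◇¬p fails. ✗
— 2 worlds.

3 and 2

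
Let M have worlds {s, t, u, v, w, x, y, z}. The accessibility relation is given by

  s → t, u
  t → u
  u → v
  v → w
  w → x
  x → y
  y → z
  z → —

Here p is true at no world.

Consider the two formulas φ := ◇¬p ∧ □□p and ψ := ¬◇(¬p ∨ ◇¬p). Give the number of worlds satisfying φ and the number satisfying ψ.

For ◇¬p ∧ □□p:
s: ◇¬p is T, □□p is F. ✗
t: ◇¬p is T, □□p is F. ✗
u: ◇¬p is T, □□p is F. ✗
v: ◇¬p is T, □□p is F. ✗
w: ◇¬p is T, □□p is F. ✗
x: ◇¬p is T, □□p is F. ✗
y: ◇¬p is T, □□p is T. ✓
z: ◇¬p is F, □□p is T. ✗
— 1 world.
For ¬◇(¬p ∨ ◇¬p):
s: ◇(¬p ∨ ◇¬p) is T. ✗
t: ◇(¬p ∨ ◇¬p) is T. ✗
u: ◇(¬p ∨ ◇¬p) is T. ✗
v: ◇(¬p ∨ ◇¬p) is T. ✗
w: ◇(¬p ∨ ◇¬p) is T. ✗
x: ◇(¬p ∨ ◇¬p) is T. ✗
y: ◇(¬p ∨ ◇¬p) is T. ✗
z: ◇(¬p ∨ ◇¬p) is F. ✓
— 1 world.

1 and 1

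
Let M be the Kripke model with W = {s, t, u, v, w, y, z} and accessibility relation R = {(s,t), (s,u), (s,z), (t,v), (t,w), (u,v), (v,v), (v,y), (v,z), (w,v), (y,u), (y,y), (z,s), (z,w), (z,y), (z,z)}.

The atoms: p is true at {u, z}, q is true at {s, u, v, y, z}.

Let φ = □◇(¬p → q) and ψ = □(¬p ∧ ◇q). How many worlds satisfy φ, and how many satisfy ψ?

7 and 3

For □◇(¬p → q):
s: successors {t, u, z}; ◇(¬p → q) there: t:T, u:T, z:T. ✓
t: successors {v, w}; ◇(¬p → q) there: v:T, w:T. ✓
u: successors {v}; ◇(¬p → q) there: v:T. ✓
v: successors {v, y, z}; ◇(¬p → q) there: v:T, y:T, z:T. ✓
w: successors {v}; ◇(¬p → q) there: v:T. ✓
y: successors {u, y}; ◇(¬p → q) there: u:T, y:T. ✓
z: successors {s, w, y, z}; ◇(¬p → q) there: s:T, w:T, y:T, z:T. ✓
— 7 worlds.
For □(¬p ∧ ◇q):
s: successors {t, u, z}; ¬p ∧ ◇q there: t:T, u:F, z:F. ✗
t: successors {v, w}; ¬p ∧ ◇q there: v:T, w:T. ✓
u: successors {v}; ¬p ∧ ◇q there: v:T. ✓
v: successors {v, y, z}; ¬p ∧ ◇q there: v:T, y:T, z:F. ✗
w: successors {v}; ¬p ∧ ◇q there: v:T. ✓
y: successors {u, y}; ¬p ∧ ◇q there: u:F, y:T. ✗
z: successors {s, w, y, z}; ¬p ∧ ◇q there: s:T, w:T, y:T, z:F. ✗
— 3 worlds.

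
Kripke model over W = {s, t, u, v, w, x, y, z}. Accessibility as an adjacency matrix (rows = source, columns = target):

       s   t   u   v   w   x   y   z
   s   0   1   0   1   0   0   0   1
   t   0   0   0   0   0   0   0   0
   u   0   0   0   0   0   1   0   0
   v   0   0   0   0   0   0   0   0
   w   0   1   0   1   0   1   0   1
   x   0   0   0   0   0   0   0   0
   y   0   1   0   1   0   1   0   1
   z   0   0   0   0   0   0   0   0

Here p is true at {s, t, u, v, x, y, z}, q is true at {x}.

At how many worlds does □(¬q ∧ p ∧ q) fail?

s: successors {t, v, z}; ¬q ∧ p ∧ q there: t:F, v:F, z:F. ✗
t: no successors, so □(¬q ∧ p ∧ q) holds vacuously. ✓
u: successors {x}; ¬q ∧ p ∧ q there: x:F. ✗
v: no successors, so □(¬q ∧ p ∧ q) holds vacuously. ✓
w: successors {t, v, x, z}; ¬q ∧ p ∧ q there: t:F, v:F, x:F, z:F. ✗
x: no successors, so □(¬q ∧ p ∧ q) holds vacuously. ✓
y: successors {t, v, x, z}; ¬q ∧ p ∧ q there: t:F, v:F, x:F, z:F. ✗
z: no successors, so □(¬q ∧ p ∧ q) holds vacuously. ✓
Satisfying worlds: {t, v, x, z}.
So □(¬q ∧ p ∧ q) fails at the other 4 worlds.

4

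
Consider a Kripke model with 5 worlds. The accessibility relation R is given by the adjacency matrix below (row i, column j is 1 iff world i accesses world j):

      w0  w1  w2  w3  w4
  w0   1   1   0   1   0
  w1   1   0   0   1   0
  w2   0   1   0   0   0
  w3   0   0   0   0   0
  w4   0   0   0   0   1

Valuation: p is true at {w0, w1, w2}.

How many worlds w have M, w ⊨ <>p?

w0: successors {w0, w1, w3}; p there: w0:T, w1:T, w3:F. ✓
w1: successors {w0, w3}; p there: w0:T, w3:F. ✓
w2: successors {w1}; p there: w1:T. ✓
w3: no successors, so <>p fails. ✗
w4: successors {w4}; p there: w4:F. ✗
Satisfying worlds: {w0, w1, w2}.

3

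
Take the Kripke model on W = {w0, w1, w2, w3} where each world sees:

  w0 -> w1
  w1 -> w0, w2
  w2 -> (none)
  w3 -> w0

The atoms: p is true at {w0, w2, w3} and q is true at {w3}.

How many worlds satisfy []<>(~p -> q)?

w0: successors {w1}; <>(~p -> q) there: w1:T. ✓
w1: successors {w0, w2}; <>(~p -> q) there: w0:F, w2:F. ✗
w2: no successors, so []<>(~p -> q) holds vacuously. ✓
w3: successors {w0}; <>(~p -> q) there: w0:F. ✗
Satisfying worlds: {w0, w2}.

2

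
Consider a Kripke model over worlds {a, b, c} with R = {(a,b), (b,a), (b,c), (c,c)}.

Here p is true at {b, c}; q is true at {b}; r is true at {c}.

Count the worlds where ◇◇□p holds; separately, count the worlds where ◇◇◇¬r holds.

For ◇◇□p:
a: successors {b}; ◇□p there: b:T. ✓
b: successors {a, c}; ◇□p there: a:F, c:T. ✓
c: successors {c}; ◇□p there: c:T. ✓
— 3 worlds.
For ◇◇◇¬r:
a: successors {b}; ◇◇¬r there: b:T. ✓
b: successors {a, c}; ◇◇¬r there: a:T, c:F. ✓
c: successors {c}; ◇◇¬r there: c:F. ✗
— 2 worlds.

3 and 2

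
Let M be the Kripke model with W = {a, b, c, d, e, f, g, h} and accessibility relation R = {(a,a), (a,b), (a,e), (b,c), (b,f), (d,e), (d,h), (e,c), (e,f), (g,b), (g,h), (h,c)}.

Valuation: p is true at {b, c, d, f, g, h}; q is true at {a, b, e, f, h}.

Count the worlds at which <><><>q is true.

a: successors {a, b, e}; <><>q there: a:T, b:F, e:F. ✓
b: successors {c, f}; <><>q there: c:F, f:F. ✗
c: no successors, so <><><>q fails. ✗
d: successors {e, h}; <><>q there: e:F, h:F. ✗
e: successors {c, f}; <><>q there: c:F, f:F. ✗
f: no successors, so <><><>q fails. ✗
g: successors {b, h}; <><>q there: b:F, h:F. ✗
h: successors {c}; <><>q there: c:F. ✗
Satisfying worlds: {a}.

1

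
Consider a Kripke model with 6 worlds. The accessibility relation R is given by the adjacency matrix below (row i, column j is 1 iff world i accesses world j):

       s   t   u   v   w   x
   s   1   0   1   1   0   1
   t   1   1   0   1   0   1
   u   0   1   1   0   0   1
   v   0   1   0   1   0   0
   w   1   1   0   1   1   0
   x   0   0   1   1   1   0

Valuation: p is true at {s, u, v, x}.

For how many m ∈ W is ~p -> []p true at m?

4

s: ~p is F, []p is T. ✓
t: ~p is T, []p is F. ✗
u: ~p is F, []p is F. ✓
v: ~p is F, []p is F. ✓
w: ~p is T, []p is F. ✗
x: ~p is F, []p is F. ✓
Satisfying worlds: {s, u, v, x}.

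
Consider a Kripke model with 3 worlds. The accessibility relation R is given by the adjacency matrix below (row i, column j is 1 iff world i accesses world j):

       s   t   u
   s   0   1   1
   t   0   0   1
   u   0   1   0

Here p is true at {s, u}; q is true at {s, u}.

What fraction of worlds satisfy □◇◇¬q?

s: successors {t, u}; ◇◇¬q there: t:T, u:F. ✗
t: successors {u}; ◇◇¬q there: u:F. ✗
u: successors {t}; ◇◇¬q there: t:T. ✓
That's 1 of 3 worlds, so 1/3.

1/3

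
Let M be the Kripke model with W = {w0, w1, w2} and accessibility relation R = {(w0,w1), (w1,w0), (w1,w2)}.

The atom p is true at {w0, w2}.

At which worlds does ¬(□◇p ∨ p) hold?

w0: □◇p ∨ p is T. ✗
w1: □◇p ∨ p is F. ✓
w2: □◇p ∨ p is T. ✗

{w1}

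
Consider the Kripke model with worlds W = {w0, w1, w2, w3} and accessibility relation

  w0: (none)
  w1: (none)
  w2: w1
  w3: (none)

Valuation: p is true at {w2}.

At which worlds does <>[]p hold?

{w2}

w0: no successors, so <>[]p fails. ✗
w1: no successors, so <>[]p fails. ✗
w2: successors {w1}; []p there: w1:T. ✓
w3: no successors, so <>[]p fails. ✗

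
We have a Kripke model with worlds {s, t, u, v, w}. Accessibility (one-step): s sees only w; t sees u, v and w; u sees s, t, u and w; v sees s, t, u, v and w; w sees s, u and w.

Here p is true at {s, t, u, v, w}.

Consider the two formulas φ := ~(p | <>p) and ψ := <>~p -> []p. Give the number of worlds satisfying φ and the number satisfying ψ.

For ~(p | <>p):
s: p | <>p is T. ✗
t: p | <>p is T. ✗
u: p | <>p is T. ✗
v: p | <>p is T. ✗
w: p | <>p is T. ✗
— 0 worlds.
For <>~p -> []p:
s: <>~p is F, []p is T. ✓
t: <>~p is F, []p is T. ✓
u: <>~p is F, []p is T. ✓
v: <>~p is F, []p is T. ✓
w: <>~p is F, []p is T. ✓
— 5 worlds.

0 and 5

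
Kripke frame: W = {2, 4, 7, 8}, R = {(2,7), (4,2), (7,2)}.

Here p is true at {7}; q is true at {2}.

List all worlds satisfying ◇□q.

2: successors {7}; □q there: 7:T. ✓
4: successors {2}; □q there: 2:F. ✗
7: successors {2}; □q there: 2:F. ✗
8: no successors, so ◇□q fails. ✗

{2}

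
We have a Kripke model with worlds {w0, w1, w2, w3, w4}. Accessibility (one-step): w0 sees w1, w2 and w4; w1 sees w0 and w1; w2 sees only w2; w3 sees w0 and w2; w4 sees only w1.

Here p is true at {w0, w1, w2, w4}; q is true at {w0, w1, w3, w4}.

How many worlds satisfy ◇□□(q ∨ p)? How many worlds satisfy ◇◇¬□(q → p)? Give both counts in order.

5 and 0

For ◇□□(q ∨ p):
w0: successors {w1, w2, w4}; □□(q ∨ p) there: w1:T, w2:T, w4:T. ✓
w1: successors {w0, w1}; □□(q ∨ p) there: w0:T, w1:T. ✓
w2: successors {w2}; □□(q ∨ p) there: w2:T. ✓
w3: successors {w0, w2}; □□(q ∨ p) there: w0:T, w2:T. ✓
w4: successors {w1}; □□(q ∨ p) there: w1:T. ✓
— 5 worlds.
For ◇◇¬□(q → p):
w0: successors {w1, w2, w4}; ◇¬□(q → p) there: w1:F, w2:F, w4:F. ✗
w1: successors {w0, w1}; ◇¬□(q → p) there: w0:F, w1:F. ✗
w2: successors {w2}; ◇¬□(q → p) there: w2:F. ✗
w3: successors {w0, w2}; ◇¬□(q → p) there: w0:F, w2:F. ✗
w4: successors {w1}; ◇¬□(q → p) there: w1:F. ✗
— 0 worlds.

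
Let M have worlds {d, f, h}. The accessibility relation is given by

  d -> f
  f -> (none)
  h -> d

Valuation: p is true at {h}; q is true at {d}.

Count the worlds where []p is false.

2

d: successors {f}; p there: f:F. ✗
f: no successors, so []p holds vacuously. ✓
h: successors {d}; p there: d:F. ✗
Satisfying worlds: {f}.
So []p fails at the other 2 worlds.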